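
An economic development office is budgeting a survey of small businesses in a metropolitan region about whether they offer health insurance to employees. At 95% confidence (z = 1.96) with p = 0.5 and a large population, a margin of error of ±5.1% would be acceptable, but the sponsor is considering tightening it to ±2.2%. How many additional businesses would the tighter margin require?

1615

At ±5.1%: n = 1.96² × 0.2500 / 0.051² ≈ 369.24 → 370.
At ±2.2%: n = 1.96² × 0.2500 / 0.022² ≈ 1984.30 → 1985.
Additional respondents: 1985 − 370 = 1615.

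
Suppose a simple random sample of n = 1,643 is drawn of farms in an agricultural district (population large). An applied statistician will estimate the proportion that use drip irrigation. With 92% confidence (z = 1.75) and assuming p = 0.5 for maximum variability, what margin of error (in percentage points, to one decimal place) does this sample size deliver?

2.2

SE(p̂) = √[p(1−p)/n] = √[0.2500/1643] = 0.01234.
E = z × SE = 1.75 × 0.01234 = 0.02159, or 2.2 percentage points.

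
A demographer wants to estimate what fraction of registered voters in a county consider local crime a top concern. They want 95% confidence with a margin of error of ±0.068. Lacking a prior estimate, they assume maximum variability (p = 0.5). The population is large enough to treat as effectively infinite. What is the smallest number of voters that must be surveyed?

For 95% confidence, z = 1.96.
With p = 0.5, p(1−p) = 0.25.
n = z²·p(1−p)/E² = 1.96² × 0.2500 / 0.068² = 3.8416 × 0.2500 / 0.004624 ≈ 207.70.
Rounding up gives n = 208.

208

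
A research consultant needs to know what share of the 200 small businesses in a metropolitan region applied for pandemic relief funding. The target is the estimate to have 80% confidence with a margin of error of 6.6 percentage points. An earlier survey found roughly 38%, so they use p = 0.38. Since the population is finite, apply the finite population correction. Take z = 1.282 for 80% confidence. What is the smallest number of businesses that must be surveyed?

Unadjusted: n₀ = 1.282² × 0.38 × 0.62 / 0.066² ≈ 88.89, so n₀ = 89.
Finite population correction with N = 200: n = n₀ / (1 + (n₀−1)/N) = 89 / (1 + 88/200) = 89 / 1.4400 ≈ 61.81.
Rounding up, n = 62.

62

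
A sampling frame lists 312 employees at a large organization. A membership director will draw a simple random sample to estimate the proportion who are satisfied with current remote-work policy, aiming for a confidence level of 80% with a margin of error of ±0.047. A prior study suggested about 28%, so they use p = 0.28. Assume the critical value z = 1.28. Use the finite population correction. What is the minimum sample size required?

102

Unadjusted: n₀ = 1.28² × 0.28 × 0.72 / 0.047² ≈ 149.53, so n₀ = 150.
Finite population correction with N = 312: n = n₀ / (1 + (n₀−1)/N) = 150 / (1 + 149/312) = 150 / 1.4776 ≈ 101.52.
Rounding up, n = 102.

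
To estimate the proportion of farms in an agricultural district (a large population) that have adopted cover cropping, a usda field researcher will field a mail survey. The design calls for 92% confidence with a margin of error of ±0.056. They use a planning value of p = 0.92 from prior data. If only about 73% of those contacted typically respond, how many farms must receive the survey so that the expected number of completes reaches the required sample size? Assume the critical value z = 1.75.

Completed interviews needed: n₀ = 1.75² × 0.0736 / 0.056² ≈ 71.87 → 72.
At a 73% response rate, contacts needed = 72 / 0.73 ≈ 98.63 → 99.

99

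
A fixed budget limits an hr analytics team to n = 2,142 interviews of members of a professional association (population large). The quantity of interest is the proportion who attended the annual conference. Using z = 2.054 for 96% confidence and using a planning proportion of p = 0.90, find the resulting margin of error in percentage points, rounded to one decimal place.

SE(p̂) = √[p(1−p)/n] = √[0.0900/2142] = 0.00648.
E = z × SE = 2.054 × 0.00648 = 0.01331, or 1.3 percentage points.

1.3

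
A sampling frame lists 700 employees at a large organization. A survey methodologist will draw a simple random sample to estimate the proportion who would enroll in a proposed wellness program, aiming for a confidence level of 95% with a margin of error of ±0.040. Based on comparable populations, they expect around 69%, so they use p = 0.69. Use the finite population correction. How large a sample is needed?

297

For 95% confidence, z = 1.960.
Unadjusted: n₀ = 1.960² × 0.69 × 0.31 / 0.040² ≈ 513.57, so n₀ = 514.
Finite population correction with N = 700: n = n₀ / (1 + (n₀−1)/N) = 514 / (1 + 513/700) = 514 / 1.7329 ≈ 296.62.
Rounding up, n = 297.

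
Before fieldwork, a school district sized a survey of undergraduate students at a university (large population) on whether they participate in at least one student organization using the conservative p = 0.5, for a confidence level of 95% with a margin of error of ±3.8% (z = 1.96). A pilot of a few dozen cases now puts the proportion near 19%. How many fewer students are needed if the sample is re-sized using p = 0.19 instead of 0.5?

256

Conservative (p = 0.5): n = 1.96² × 0.25 / 0.038² ≈ 665.10 → 666.
Using p = 0.19: p(1−p) = 0.1539, so n = 1.96² × 0.1539 / 0.038² ≈ 409.43 → 410.
Reduction: 666 − 410 = 256.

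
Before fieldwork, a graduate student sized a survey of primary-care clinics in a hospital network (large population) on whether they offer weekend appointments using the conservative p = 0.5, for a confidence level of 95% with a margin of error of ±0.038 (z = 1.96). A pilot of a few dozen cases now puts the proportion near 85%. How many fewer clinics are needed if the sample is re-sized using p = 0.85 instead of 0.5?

326

Conservative (p = 0.5): n = 1.96² × 0.25 / 0.038² ≈ 665.10 → 666.
Using p = 0.85: p(1−p) = 0.1275, so n = 1.96² × 0.1275 / 0.038² ≈ 339.20 → 340.
Reduction: 666 − 340 = 326.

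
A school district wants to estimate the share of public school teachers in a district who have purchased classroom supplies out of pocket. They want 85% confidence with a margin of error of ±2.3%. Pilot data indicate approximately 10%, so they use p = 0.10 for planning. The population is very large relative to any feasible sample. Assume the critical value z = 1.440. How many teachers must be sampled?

With p = 0.10, p(1−p) = 0.0900.
n = z²·p(1−p)/E² = 1.440² × 0.0900 / 0.023² = 2.0736 × 0.0900 / 0.000529 ≈ 352.79.
Rounding up gives n = 353.

353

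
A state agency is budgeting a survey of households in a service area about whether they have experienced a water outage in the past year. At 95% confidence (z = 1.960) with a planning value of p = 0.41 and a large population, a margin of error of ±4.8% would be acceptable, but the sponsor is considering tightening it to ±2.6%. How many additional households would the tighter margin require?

971

At ±4.8%: n = 1.960² × 0.2419 / 0.048² ≈ 403.33 → 404.
At ±2.6%: n = 1.960² × 0.2419 / 0.026² ≈ 1374.68 → 1375.
Additional respondents: 1375 − 404 = 971.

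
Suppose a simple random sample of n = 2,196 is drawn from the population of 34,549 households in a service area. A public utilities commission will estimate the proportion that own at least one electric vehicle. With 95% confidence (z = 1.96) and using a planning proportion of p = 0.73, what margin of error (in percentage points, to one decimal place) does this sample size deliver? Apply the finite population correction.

1.8

Finite-population factor: (N−n)/(N−1) = (34549−2196)/(34549−1) = 0.9365.
SE(p̂) = √[p(1−p)/n · (N−n)/(N−1)] = √[0.1971/2196 × 0.9365] = 0.00917.
E = z × SE = 1.96 × 0.00917 = 0.01797 ≈ 1.8 percentage points.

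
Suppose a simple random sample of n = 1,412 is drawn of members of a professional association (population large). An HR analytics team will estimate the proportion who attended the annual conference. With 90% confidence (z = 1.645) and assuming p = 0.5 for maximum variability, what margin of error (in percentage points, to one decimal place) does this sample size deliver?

2.2

SE(p̂) = √[p(1−p)/n] = √[0.2500/1412] = 0.01331.
E = z × SE = 1.645 × 0.01331 = 0.02189, or 2.2 percentage points.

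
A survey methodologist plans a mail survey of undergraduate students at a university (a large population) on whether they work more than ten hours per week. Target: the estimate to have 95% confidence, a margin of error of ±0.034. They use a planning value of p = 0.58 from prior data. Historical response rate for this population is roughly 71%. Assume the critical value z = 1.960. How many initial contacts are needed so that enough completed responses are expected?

1141

Completed interviews needed: n₀ = 1.960² × 0.2436 / 0.034² ≈ 809.53 → 810.
At a 71% response rate, contacts needed = 810 / 0.71 ≈ 1140.85 → 1141.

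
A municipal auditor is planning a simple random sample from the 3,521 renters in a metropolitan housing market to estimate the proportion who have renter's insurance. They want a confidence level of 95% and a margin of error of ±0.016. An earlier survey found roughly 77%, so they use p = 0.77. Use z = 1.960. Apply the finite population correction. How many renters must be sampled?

1515

Unadjusted: n₀ = 1.960² × 0.77 × 0.23 / 0.016² ≈ 2657.61, so n₀ = 2658.
Finite population correction with N = 3,521: n = n₀ / (1 + (n₀−1)/N) = 2658 / (1 + 2657/3521) = 2658 / 1.7546 ≈ 1514.86.
Rounding up, n = 1515.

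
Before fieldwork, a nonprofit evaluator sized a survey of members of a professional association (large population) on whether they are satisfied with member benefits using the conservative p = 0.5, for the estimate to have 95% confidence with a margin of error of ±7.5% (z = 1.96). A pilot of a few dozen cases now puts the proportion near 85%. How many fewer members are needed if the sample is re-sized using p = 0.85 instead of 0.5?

83

Conservative (p = 0.5): n = 1.96² × 0.25 / 0.075² ≈ 170.74 → 171.
Using p = 0.85: p(1−p) = 0.1275, so n = 1.96² × 0.1275 / 0.075² ≈ 87.08 → 88.
Reduction: 171 − 88 = 83.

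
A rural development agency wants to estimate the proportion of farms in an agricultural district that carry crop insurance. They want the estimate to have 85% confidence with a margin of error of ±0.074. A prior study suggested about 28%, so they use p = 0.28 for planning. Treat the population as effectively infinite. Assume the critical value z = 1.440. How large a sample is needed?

With p = 0.28, p(1−p) = 0.2016.
n = z²·p(1−p)/E² = 1.440² × 0.2016 / 0.074² = 2.0736 × 0.2016 / 0.005476 ≈ 76.34.
Rounding up gives n = 77.

77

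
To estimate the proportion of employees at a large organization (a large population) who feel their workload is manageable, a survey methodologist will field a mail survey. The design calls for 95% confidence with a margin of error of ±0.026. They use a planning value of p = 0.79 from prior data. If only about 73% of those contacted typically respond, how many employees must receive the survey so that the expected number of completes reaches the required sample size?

For 95% confidence, z = 1.96.
Completed interviews needed: n₀ = 1.96² × 0.1659 / 0.026² ≈ 942.78 → 943.
At a 73% response rate, contacts needed = 943 / 0.73 ≈ 1291.78 → 1292.

1292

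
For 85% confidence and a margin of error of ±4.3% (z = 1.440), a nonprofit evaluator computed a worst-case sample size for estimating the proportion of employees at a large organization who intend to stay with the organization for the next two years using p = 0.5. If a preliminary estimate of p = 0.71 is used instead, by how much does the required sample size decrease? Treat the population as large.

Conservative (p = 0.5): n = 1.440² × 0.25 / 0.043² ≈ 280.37 → 281.
Using p = 0.71: p(1−p) = 0.2059, so n = 1.440² × 0.2059 / 0.043² ≈ 230.91 → 231.
Reduction: 281 − 231 = 50.

50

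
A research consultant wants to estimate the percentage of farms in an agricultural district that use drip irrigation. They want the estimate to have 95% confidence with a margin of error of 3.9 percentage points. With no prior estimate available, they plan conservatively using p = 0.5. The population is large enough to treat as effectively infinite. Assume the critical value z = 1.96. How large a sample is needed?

632

With p = 0.5, p(1−p) = 0.25.
n = z²·p(1−p)/E² = 1.96² × 0.2500 / 0.039² = 3.8416 × 0.2500 / 0.001521 ≈ 631.43.
Rounding up gives n = 632.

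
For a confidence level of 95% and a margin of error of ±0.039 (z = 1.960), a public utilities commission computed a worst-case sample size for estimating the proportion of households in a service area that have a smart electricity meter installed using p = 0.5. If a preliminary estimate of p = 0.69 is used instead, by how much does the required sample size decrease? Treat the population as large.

91

Conservative (p = 0.5): n = 1.960² × 0.25 / 0.039² ≈ 631.43 → 632.
Using p = 0.69: p(1−p) = 0.2139, so n = 1.960² × 0.2139 / 0.039² ≈ 540.25 → 541.
Reduction: 632 − 541 = 91.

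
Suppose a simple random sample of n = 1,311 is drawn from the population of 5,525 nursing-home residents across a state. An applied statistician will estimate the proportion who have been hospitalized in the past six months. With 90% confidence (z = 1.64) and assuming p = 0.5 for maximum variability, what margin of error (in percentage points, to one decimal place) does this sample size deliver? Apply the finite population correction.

2.0

Finite-population factor: (N−n)/(N−1) = (5525−1311)/(5525−1) = 0.7629.
SE(p̂) = √[p(1−p)/n · (N−n)/(N−1)] = √[0.2500/1311 × 0.7629] = 0.01206.
E = z × SE = 1.64 × 0.01206 = 0.01978 ≈ 2.0 percentage points.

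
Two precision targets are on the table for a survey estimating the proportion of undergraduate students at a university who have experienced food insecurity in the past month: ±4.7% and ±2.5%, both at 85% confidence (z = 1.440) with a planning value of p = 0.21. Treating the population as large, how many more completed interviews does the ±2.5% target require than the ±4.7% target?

395

At ±4.7%: n = 1.440² × 0.1659 / 0.047² ≈ 155.73 → 156.
At ±2.5%: n = 1.440² × 0.1659 / 0.025² ≈ 550.42 → 551.
Additional respondents: 551 − 156 = 395.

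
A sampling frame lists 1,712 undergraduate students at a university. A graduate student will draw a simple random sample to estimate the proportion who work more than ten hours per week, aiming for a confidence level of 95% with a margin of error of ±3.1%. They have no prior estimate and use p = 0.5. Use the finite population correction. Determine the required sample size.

For 95% confidence, z = 1.960.
Unadjusted: n₀ = 1.960² × 0.50 × 0.50 / 0.031² ≈ 999.38, so n₀ = 1000.
Finite population correction with N = 1,712: n = n₀ / (1 + (n₀−1)/N) = 1000 / (1 + 999/1712) = 1000 / 1.5835 ≈ 631.50.
Rounding up, n = 632.

632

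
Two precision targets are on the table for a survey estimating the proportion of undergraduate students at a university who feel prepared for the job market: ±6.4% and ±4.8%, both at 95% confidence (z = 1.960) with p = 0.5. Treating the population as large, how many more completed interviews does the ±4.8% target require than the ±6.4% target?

At ±6.4%: n = 1.960² × 0.2500 / 0.064² ≈ 234.47 → 235.
At ±4.8%: n = 1.960² × 0.2500 / 0.048² ≈ 416.84 → 417.
Additional respondents: 417 − 235 = 182.

182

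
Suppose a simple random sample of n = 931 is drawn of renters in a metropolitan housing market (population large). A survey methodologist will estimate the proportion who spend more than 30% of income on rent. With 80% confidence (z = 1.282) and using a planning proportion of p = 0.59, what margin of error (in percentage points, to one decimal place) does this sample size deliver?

SE(p̂) = √[p(1−p)/n] = √[0.2419/931] = 0.01612.
E = z × SE = 1.282 × 0.01612 = 0.02066, or 2.1 percentage points.

2.1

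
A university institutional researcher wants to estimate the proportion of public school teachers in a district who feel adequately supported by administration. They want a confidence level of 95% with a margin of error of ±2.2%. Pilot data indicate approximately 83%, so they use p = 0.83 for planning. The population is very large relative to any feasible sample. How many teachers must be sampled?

1120

For 95% confidence, z = 1.960.
With p = 0.83, p(1−p) = 0.1411.
n = z²·p(1−p)/E² = 1.960² × 0.1411 / 0.022² = 3.8416 × 0.1411 / 0.000484 ≈ 1119.94.
Rounding up gives n = 1120.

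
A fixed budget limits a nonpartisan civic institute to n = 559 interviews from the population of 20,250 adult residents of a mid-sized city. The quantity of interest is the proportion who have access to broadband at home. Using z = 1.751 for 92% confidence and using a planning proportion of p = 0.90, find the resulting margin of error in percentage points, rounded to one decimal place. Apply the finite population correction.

Finite-population factor: (N−n)/(N−1) = (20250−559)/(20250−1) = 0.9724.
SE(p̂) = √[p(1−p)/n · (N−n)/(N−1)] = √[0.0900/559 × 0.9724] = 0.01251.
E = z × SE = 1.751 × 0.01251 = 0.02191 ≈ 2.2 percentage points.

2.2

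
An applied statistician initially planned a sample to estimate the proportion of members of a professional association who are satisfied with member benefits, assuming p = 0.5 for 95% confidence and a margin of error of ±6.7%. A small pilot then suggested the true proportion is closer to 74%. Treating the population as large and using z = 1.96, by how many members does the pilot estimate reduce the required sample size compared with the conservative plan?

49

Conservative (p = 0.5): n = 1.96² × 0.25 / 0.067² ≈ 213.95 → 214.
Using p = 0.74: p(1−p) = 0.1924, so n = 1.96² × 0.1924 / 0.067² ≈ 164.65 → 165.
Reduction: 214 − 165 = 49.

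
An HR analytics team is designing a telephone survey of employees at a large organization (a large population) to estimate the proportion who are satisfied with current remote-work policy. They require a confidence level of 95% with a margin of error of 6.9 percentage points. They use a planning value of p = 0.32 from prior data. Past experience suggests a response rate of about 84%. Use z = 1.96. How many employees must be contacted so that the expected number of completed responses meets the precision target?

Completed interviews needed: n₀ = 1.96² × 0.2176 / 0.069² ≈ 175.58 → 176.
At an 84% response rate, contacts needed = 176 / 0.84 ≈ 209.52 → 210.

210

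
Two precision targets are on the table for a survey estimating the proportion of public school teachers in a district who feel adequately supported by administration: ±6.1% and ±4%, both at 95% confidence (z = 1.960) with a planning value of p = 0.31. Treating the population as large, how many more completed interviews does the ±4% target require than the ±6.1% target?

293

At ±6.1%: n = 1.960² × 0.2139 / 0.061² ≈ 220.83 → 221.
At ±4%: n = 1.960² × 0.2139 / 0.040² ≈ 513.57 → 514.
Additional respondents: 514 − 221 = 293.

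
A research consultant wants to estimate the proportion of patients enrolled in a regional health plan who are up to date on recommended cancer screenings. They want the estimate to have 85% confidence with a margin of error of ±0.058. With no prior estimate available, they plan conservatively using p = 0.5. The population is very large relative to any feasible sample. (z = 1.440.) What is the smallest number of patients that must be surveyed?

With p = 0.5, p(1−p) = 0.25.
n = z²·p(1−p)/E² = 1.440² × 0.2500 / 0.058² = 2.0736 × 0.2500 / 0.003364 ≈ 154.10.
Rounding up gives n = 155.

155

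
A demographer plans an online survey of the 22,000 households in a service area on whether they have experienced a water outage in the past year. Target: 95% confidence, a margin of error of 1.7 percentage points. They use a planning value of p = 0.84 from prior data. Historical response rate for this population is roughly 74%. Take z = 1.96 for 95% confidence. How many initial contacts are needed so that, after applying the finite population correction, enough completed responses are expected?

2234

Completed interviews needed (unadjusted): n₀ = 1.96² × 0.1344 / 0.017² ≈ 1786.54 → 1787.
FPC for N = 22,000: n = 1787 / (1 + 1786/22000) = 1787 / 1.0812 ≈ 1652.82 → 1653.
At a 74% response rate, contacts needed = 1653 / 0.74 ≈ 2233.78 → 2234.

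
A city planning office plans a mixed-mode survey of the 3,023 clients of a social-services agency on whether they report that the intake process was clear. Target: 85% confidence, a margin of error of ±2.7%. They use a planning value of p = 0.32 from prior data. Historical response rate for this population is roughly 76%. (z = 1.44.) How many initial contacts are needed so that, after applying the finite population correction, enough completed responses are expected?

Completed interviews needed (unadjusted): n₀ = 1.44² × 0.2176 / 0.027² ≈ 618.95 → 619.
FPC for N = 3,023: n = 619 / (1 + 618/3023) = 619 / 1.2044 ≈ 513.93 → 514.
At a 76% response rate, contacts needed = 514 / 0.76 ≈ 676.32 → 677.

677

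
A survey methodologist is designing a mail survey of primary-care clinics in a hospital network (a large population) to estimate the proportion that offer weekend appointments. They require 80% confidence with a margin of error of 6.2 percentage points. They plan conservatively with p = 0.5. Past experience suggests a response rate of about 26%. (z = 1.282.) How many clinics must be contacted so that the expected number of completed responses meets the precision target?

Completed interviews needed: n₀ = 1.282² × 0.2500 / 0.062² ≈ 106.89 → 107.
At a 26% response rate, contacts needed = 107 / 0.26 ≈ 411.54 → 412.

412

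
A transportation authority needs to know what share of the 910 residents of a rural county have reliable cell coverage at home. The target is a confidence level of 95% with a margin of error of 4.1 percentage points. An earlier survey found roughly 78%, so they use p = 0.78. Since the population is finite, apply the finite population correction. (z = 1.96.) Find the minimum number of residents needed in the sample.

275

Unadjusted: n₀ = 1.96² × 0.78 × 0.22 / 0.041² ≈ 392.16, so n₀ = 393.
Finite population correction with N = 910: n = n₀ / (1 + (n₀−1)/N) = 393 / (1 + 392/910) = 393 / 1.4308 ≈ 274.68.
Rounding up, n = 275.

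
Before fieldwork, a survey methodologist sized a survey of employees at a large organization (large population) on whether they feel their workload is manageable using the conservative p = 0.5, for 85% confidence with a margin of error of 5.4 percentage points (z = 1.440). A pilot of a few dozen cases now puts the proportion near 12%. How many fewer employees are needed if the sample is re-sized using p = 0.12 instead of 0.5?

Conservative (p = 0.5): n = 1.440² × 0.25 / 0.054² ≈ 177.78 → 178.
Using p = 0.12: p(1−p) = 0.1056, so n = 1.440² × 0.1056 / 0.054² ≈ 75.09 → 76.
Reduction: 178 − 76 = 102.

102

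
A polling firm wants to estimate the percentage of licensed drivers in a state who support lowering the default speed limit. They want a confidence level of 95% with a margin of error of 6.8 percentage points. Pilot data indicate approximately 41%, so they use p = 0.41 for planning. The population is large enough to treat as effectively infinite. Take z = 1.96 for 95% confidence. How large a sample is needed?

With p = 0.41, p(1−p) = 0.2419.
n = z²·p(1−p)/E² = 1.96² × 0.2419 / 0.068² = 3.8416 × 0.2419 / 0.004624 ≈ 200.97.
Rounding up gives n = 201.

201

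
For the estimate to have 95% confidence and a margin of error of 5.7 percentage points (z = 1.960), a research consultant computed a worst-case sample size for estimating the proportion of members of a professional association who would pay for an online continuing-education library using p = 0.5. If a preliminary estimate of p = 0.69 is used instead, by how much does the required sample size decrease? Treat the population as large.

Conservative (p = 0.5): n = 1.960² × 0.25 / 0.057² ≈ 295.60 → 296.
Using p = 0.69: p(1−p) = 0.2139, so n = 1.960² × 0.2139 / 0.057² ≈ 252.91 → 253.
Reduction: 296 − 253 = 43.

43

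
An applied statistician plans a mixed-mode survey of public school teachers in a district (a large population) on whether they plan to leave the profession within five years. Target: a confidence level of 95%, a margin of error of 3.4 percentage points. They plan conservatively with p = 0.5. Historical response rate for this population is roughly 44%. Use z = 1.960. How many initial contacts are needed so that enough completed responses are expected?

Completed interviews needed: n₀ = 1.960² × 0.2500 / 0.034² ≈ 830.80 → 831.
At a 44% response rate, contacts needed = 831 / 0.44 ≈ 1888.64 → 1889.

1889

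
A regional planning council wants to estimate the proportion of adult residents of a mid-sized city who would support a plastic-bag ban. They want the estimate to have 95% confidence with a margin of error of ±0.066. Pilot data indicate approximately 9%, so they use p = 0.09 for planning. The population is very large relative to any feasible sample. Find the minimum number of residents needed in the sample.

For 95% confidence, z = 1.960.
With p = 0.09, p(1−p) = 0.0819.
n = z²·p(1−p)/E² = 1.960² × 0.0819 / 0.066² = 3.8416 × 0.0819 / 0.004356 ≈ 72.23.
Rounding up gives n = 73.

73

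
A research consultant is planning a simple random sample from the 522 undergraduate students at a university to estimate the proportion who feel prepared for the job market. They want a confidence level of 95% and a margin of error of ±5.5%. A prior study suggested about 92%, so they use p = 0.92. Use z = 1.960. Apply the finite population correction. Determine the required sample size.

Unadjusted: n₀ = 1.960² × 0.92 × 0.08 / 0.055² ≈ 93.47, so n₀ = 94.
Finite population correction with N = 522: n = n₀ / (1 + (n₀−1)/N) = 94 / (1 + 93/522) = 94 / 1.1782 ≈ 79.79.
Rounding up, n = 80.

80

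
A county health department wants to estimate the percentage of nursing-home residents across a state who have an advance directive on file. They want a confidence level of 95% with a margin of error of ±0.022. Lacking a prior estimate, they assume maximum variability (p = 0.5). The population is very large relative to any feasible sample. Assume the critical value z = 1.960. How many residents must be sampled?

With p = 0.5, p(1−p) = 0.25.
n = z²·p(1−p)/E² = 1.960² × 0.2500 / 0.022² = 3.8416 × 0.2500 / 0.000484 ≈ 1984.30.
Rounding up gives n = 1985.

1985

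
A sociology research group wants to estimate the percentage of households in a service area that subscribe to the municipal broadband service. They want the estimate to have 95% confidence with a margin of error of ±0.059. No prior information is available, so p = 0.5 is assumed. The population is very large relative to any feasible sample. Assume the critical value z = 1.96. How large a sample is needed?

With p = 0.5, p(1−p) = 0.25.
n = z²·p(1−p)/E² = 1.96² × 0.2500 / 0.059² = 3.8416 × 0.2500 / 0.003481 ≈ 275.90.
Rounding up gives n = 276.

276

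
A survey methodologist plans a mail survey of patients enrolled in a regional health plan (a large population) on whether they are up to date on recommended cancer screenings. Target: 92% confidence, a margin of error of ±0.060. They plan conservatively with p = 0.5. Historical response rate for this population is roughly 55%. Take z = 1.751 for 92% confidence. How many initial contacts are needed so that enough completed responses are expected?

Completed interviews needed: n₀ = 1.751² × 0.2500 / 0.060² ≈ 212.92 → 213.
At a 55% response rate, contacts needed = 213 / 0.55 ≈ 387.27 → 388.

388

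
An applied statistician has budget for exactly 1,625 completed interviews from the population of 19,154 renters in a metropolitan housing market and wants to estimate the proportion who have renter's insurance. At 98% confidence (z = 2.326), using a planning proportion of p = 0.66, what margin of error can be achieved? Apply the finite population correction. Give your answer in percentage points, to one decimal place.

2.6

Finite-population factor: (N−n)/(N−1) = (19154−1625)/(19154−1) = 0.9152.
SE(p̂) = √[p(1−p)/n · (N−n)/(N−1)] = √[0.2244/1625 × 0.9152] = 0.01124.
E = z × SE = 2.326 × 0.01124 = 0.02615 ≈ 2.6 percentage points.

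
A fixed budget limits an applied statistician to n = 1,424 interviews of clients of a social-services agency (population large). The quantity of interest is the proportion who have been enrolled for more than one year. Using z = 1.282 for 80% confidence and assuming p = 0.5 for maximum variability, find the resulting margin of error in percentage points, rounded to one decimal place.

1.7

SE(p̂) = √[p(1−p)/n] = √[0.2500/1424] = 0.01325.
E = z × SE = 1.282 × 0.01325 = 0.01699, or 1.7 percentage points.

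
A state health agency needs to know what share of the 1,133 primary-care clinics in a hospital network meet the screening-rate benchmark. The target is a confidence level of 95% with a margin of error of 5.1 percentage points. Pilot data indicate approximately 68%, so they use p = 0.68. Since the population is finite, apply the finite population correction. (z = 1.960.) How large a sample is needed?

251

Unadjusted: n₀ = 1.960² × 0.68 × 0.32 / 0.051² ≈ 321.39, so n₀ = 322.
Finite population correction with N = 1,133: n = n₀ / (1 + (n₀−1)/N) = 322 / (1 + 321/1133) = 322 / 1.2833 ≈ 250.91.
Rounding up, n = 251.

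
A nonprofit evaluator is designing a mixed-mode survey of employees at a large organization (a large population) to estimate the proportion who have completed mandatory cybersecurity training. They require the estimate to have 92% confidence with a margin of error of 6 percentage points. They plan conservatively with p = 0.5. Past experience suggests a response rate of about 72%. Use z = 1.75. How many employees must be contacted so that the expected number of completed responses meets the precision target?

Completed interviews needed: n₀ = 1.75² × 0.2500 / 0.060² ≈ 212.67 → 213.
At a 72% response rate, contacts needed = 213 / 0.72 ≈ 295.83 → 296.

296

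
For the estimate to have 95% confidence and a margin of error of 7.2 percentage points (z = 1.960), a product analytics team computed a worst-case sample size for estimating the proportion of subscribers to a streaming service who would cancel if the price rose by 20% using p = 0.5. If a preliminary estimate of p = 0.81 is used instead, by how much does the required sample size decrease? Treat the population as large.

Conservative (p = 0.5): n = 1.960² × 0.25 / 0.072² ≈ 185.26 → 186.
Using p = 0.81: p(1−p) = 0.1539, so n = 1.960² × 0.1539 / 0.072² ≈ 114.05 → 115.
Reduction: 186 − 115 = 71.

71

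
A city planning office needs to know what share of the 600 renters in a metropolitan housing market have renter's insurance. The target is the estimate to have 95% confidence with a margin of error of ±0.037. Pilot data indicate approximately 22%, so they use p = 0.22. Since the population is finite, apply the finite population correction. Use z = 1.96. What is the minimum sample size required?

268

Unadjusted: n₀ = 1.96² × 0.22 × 0.78 / 0.037² ≈ 481.53, so n₀ = 482.
Finite population correction with N = 600: n = n₀ / (1 + (n₀−1)/N) = 482 / (1 + 481/600) = 482 / 1.8017 ≈ 267.53.
Rounding up, n = 268.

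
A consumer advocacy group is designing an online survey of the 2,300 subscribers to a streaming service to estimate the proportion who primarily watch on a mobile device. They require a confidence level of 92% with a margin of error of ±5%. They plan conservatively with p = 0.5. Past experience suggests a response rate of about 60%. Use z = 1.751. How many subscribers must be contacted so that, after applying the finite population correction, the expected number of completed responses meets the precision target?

452

Completed interviews needed (unadjusted): n₀ = 1.751² × 0.2500 / 0.050² ≈ 306.60 → 307.
FPC for N = 2,300: n = 307 / (1 + 306/2300) = 307 / 1.1330 ≈ 270.95 → 271.
At a 60% response rate, contacts needed = 271 / 0.60 ≈ 451.67 → 452.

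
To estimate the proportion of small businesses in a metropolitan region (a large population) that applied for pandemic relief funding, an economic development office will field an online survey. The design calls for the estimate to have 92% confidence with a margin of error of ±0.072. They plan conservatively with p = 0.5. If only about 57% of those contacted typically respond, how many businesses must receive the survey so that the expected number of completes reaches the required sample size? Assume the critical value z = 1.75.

260

Completed interviews needed: n₀ = 1.75² × 0.2500 / 0.072² ≈ 147.69 → 148.
At a 57% response rate, contacts needed = 148 / 0.57 ≈ 259.65 → 260.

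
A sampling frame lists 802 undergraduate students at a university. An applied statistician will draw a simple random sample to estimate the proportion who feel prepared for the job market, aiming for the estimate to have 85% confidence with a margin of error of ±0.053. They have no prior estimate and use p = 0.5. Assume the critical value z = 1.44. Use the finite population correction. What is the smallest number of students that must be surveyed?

Unadjusted: n₀ = 1.44² × 0.50 × 0.50 / 0.053² ≈ 184.55, so n₀ = 185.
Finite population correction with N = 802: n = n₀ / (1 + (n₀−1)/N) = 185 / (1 + 184/802) = 185 / 1.2294 ≈ 150.48.
Rounding up, n = 151.

151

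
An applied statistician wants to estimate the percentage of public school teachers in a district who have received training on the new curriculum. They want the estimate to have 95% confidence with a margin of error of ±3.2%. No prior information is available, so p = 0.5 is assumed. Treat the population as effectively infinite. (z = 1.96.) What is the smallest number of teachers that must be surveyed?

With p = 0.5, p(1−p) = 0.25.
n = z²·p(1−p)/E² = 1.96² × 0.2500 / 0.032² = 3.8416 × 0.2500 / 0.001024 ≈ 937.89.
Rounding up gives n = 938.

938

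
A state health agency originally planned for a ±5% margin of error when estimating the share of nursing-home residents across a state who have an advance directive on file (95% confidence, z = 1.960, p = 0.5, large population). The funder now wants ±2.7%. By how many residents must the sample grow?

At ±5%: n = 1.960² × 0.2500 / 0.050² ≈ 384.16 → 385.
At ±2.7%: n = 1.960² × 0.2500 / 0.027² ≈ 1317.42 → 1318.
Additional respondents: 1318 − 385 = 933.

933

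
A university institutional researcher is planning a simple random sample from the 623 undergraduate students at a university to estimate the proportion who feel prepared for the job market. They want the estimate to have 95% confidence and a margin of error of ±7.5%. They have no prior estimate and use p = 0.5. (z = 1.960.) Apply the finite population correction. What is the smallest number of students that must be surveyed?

Unadjusted: n₀ = 1.960² × 0.50 × 0.50 / 0.075² ≈ 170.74, so n₀ = 171.
Finite population correction with N = 623: n = n₀ / (1 + (n₀−1)/N) = 171 / (1 + 170/623) = 171 / 1.2729 ≈ 134.34.
Rounding up, n = 135.

135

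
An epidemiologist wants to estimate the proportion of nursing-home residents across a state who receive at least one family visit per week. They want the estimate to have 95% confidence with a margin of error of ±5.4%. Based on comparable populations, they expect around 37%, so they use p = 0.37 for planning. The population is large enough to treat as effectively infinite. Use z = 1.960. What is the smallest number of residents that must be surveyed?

With p = 0.37, p(1−p) = 0.2331.
n = z²·p(1−p)/E² = 1.960² × 0.2331 / 0.054² = 3.8416 × 0.2331 / 0.002916 ≈ 307.09.
Rounding up gives n = 308.

308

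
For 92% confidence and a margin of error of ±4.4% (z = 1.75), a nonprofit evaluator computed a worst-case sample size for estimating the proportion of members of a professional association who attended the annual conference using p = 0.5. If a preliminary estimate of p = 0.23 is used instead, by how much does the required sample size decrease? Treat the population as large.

115

Conservative (p = 0.5): n = 1.75² × 0.25 / 0.044² ≈ 395.47 → 396.
Using p = 0.23: p(1−p) = 0.1771, so n = 1.75² × 0.1771 / 0.044² ≈ 280.15 → 281.
Reduction: 396 − 281 = 115.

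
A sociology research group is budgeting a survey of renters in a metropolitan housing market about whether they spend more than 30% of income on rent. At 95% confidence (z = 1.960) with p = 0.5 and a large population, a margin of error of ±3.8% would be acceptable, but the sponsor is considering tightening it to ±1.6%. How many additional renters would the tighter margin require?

3086

At ±3.8%: n = 1.960² × 0.2500 / 0.038² ≈ 665.10 → 666.
At ±1.6%: n = 1.960² × 0.2500 / 0.016² ≈ 3751.56 → 3752.
Additional respondents: 3752 − 666 = 3086.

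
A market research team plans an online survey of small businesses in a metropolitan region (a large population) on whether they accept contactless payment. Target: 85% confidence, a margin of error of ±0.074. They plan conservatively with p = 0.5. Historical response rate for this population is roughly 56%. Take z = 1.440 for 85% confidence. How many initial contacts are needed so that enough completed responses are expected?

Completed interviews needed: n₀ = 1.440² × 0.2500 / 0.074² ≈ 94.67 → 95.
At a 56% response rate, contacts needed = 95 / 0.56 ≈ 169.64 → 170.

170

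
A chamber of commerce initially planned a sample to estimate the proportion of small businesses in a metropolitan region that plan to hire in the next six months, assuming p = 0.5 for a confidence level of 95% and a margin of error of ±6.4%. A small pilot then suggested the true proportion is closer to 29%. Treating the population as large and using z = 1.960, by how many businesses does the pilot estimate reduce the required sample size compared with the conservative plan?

Conservative (p = 0.5): n = 1.960² × 0.25 / 0.064² ≈ 234.47 → 235.
Using p = 0.29: p(1−p) = 0.2059, so n = 1.960² × 0.2059 / 0.064² ≈ 193.11 → 194.
Reduction: 235 − 194 = 41.

41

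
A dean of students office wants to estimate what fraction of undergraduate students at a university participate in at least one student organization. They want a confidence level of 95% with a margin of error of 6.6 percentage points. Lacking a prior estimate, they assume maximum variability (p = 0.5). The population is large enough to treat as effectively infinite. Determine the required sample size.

221

For 95% confidence, z = 1.960.
With p = 0.5, p(1−p) = 0.25.
n = z²·p(1−p)/E² = 1.960² × 0.2500 / 0.066² = 3.8416 × 0.2500 / 0.004356 ≈ 220.48.
Rounding up gives n = 221.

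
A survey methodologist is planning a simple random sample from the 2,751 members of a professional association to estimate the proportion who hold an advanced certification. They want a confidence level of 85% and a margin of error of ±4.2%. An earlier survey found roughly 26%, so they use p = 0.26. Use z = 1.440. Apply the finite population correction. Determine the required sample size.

Unadjusted: n₀ = 1.440² × 0.26 × 0.74 / 0.042² ≈ 226.17, so n₀ = 227.
Finite population correction with N = 2,751: n = n₀ / (1 + (n₀−1)/N) = 227 / (1 + 226/2751) = 227 / 1.0822 ≈ 209.77.
Rounding up, n = 210.

210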